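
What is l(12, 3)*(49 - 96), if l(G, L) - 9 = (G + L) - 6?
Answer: -846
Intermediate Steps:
l(G, L) = 3 + G + L (l(G, L) = 9 + ((G + L) - 6) = 9 + (-6 + G + L) = 3 + G + L)
l(12, 3)*(49 - 96) = (3 + 12 + 3)*(49 - 96) = 18*(-47) = -846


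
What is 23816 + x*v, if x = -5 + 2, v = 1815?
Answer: 18371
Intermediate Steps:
x = -3
23816 + x*v = 23816 - 3*1815 = 23816 - 5445 = 18371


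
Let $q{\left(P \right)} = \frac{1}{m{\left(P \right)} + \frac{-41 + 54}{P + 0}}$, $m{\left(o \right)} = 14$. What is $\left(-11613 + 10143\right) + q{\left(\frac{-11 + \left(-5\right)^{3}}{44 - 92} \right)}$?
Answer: $- \frac{464503}{316} \approx -1469.9$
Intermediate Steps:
$q{\left(P \right)} = \frac{1}{14 + \frac{13}{P}}$ ($q{\left(P \right)} = \frac{1}{14 + \frac{-41 + 54}{P + 0}} = \frac{1}{14 + \frac{13}{P}}$)
$\left(-11613 + 10143\right) + q{\left(\frac{-11 + \left(-5\right)^{3}}{44 - 92} \right)} = \left(-11613 + 10143\right) + \frac{\left(-11 + \left(-5\right)^{3}\right) \frac{1}{44 - 92}}{13 + 14 \frac{-11 + \left(-5\right)^{3}}{44 - 92}} = -1470 + \frac{\left(-11 - 125\right) \frac{1}{-48}}{13 + 14 \frac{-11 - 125}{-48}} = -1470 + \frac{\left(-136\right) \left(- \frac{1}{48}\right)}{13 + 14 \left(\left(-136\right) \left(- \frac{1}{48}\right)\right)} = -1470 + \frac{17}{6 \left(13 + 14 \cdot \frac{17}{6}\right)} = -1470 + \frac{17}{6 \left(13 + \frac{119}{3}\right)} = -1470 + \frac{17}{6 \cdot \frac{158}{3}} = -1470 + \frac{17}{6} \cdot \frac{3}{158} = -1470 + \frac{17}{316} = - \frac{464503}{316}$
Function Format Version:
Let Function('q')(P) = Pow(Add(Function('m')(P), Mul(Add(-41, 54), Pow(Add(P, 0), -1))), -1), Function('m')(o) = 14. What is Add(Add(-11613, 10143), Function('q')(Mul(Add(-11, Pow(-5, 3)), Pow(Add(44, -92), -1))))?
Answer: Rational(-464503, 316) ≈ -1469.9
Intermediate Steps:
Function('q')(P) = Pow(Add(14, Mul(13, Pow(P, -1))), -1) (Function('q')(P) = Pow(Add(14, Mul(Add(-41, 54), Pow(Add(P, 0), -1))), -1) = Pow(Add(14, Mul(13, Pow(P, -1))), -1))
Add(Add(-11613, 10143), Function('q')(Mul(Add(-11, Pow(-5, 3)), Pow(Add(44, -92), -1)))) = Add(Add(-11613, 10143), Mul(Mul(Add(-11, Pow(-5, 3)), Pow(Add(44, -92), -1)), Pow(Add(13, Mul(14, Mul(Add(-11, Pow(-5, 3)), Pow(Add(44, -92), -1)))), -1))) = Add(-1470, Mul(Mul(Add(-11, -125), Pow(-48, -1)), Pow(Add(13, Mul(14, Mul(Add(-11, -125), Pow(-48, -1)))), -1))) = Add(-1470, Mul(Mul(-136, Rational(-1, 48)), Pow(Add(13, Mul(14, Mul(-136, Rational(-1, 48)))), -1))) = Add(-1470, Mul(Rational(17, 6), Pow(Add(13, Mul(14, Rational(17, 6))), -1))) = Add(-1470, Mul(Rational(17, 6), Pow(Add(13, Rational(119, 3)), -1))) = Add(-1470, Mul(Rational(17, 6), Pow(Rational(158, 3), -1))) = Add(-1470, Mul(Rational(17, 6), Rational(3, 158))) = Add(-1470, Rational(17, 316)) = Rational(-464503, 316)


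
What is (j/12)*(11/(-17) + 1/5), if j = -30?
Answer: 19/17 ≈ 1.1176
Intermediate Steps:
(j/12)*(11/(-17) + 1/5) = (-30/12)*(11/(-17) + 1/5) = ((1/12)*(-30))*(11*(-1/17) + 1*(⅕)) = -5*(-11/17 + ⅕)/2 = -5/2*(-38/85) = 19/17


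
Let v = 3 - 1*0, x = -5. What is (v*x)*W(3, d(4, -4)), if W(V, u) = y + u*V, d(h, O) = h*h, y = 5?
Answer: -795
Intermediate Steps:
d(h, O) = h²
W(V, u) = 5 + V*u (W(V, u) = 5 + u*V = 5 + V*u)
v = 3 (v = 3 + 0 = 3)
(v*x)*W(3, d(4, -4)) = (3*(-5))*(5 + 3*4²) = -15*(5 + 3*16) = -15*(5 + 48) = -15*53 = -795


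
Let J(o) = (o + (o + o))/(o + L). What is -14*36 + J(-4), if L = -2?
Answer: -502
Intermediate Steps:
J(o) = 3*o/(-2 + o) (J(o) = (o + (o + o))/(o - 2) = (o + 2*o)/(-2 + o) = (3*o)/(-2 + o) = 3*o/(-2 + o))
-14*36 + J(-4) = -14*36 + 3*(-4)/(-2 - 4) = -504 + 3*(-4)/(-6) = -504 + 3*(-4)*(-⅙) = -504 + 2 = -502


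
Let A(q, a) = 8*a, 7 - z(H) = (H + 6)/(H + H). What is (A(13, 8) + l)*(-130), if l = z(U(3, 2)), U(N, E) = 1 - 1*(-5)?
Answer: -9100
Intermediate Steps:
U(N, E) = 6 (U(N, E) = 1 + 5 = 6)
z(H) = 7 - (6 + H)/(2*H) (z(H) = 7 - (H + 6)/(H + H) = 7 - (6 + H)/(2*H))
l = 6 (l = 13/2 - 3/6 = 13/2 - 3*1/6 = 13/2 - 1/2 = 6)
(A(13, 8) + l)*(-130) = (8*8 + 6)*(-130) = (64 + 6)*(-130) = 70*(-130) = -9100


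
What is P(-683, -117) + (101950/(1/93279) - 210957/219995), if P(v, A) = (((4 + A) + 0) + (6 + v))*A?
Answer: 2092127475956643/219995 ≈ 9.5099e+9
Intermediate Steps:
P(v, A) = A*(10 + A + v) (P(v, A) = ((4 + A) + (6 + v))*A = (10 + A + v)*A = A*(10 + A + v))
P(-683, -117) + (101950/(1/93279) - 210957/219995) = -117*(10 - 117 - 683) + (101950/(1/93279) - 210957/219995) = -117*(-790) + (101950/(1/93279) - 210957*1/219995) = 92430 + (101950*93279 - 210957/219995) = 92430 + (9509794050 - 210957/219995) = 92430 + 2092107141818793/219995 = 2092127475956643/219995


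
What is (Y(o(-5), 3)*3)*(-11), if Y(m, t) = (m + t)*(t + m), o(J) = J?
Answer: -132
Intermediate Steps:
Y(m, t) = (m + t)² (Y(m, t) = (m + t)*(m + t) = (m + t)²)
(Y(o(-5), 3)*3)*(-11) = ((-5 + 3)²*3)*(-11) = ((-2)²*3)*(-11) = (4*3)*(-11) = 12*(-11) = -132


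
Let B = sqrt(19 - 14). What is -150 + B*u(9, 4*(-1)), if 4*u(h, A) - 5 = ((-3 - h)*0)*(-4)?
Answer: -150 + 5*sqrt(5)/4 ≈ -147.20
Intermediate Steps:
u(h, A) = 5/4 (u(h, A) = 5/4 + (((-3 - h)*0)*(-4))/4 = 5/4 + (0*(-4))/4 = 5/4 + (1/4)*0 = 5/4 + 0 = 5/4)
B = sqrt(5) ≈ 2.2361
-150 + B*u(9, 4*(-1)) = -150 + sqrt(5)*(5/4) = -150 + 5*sqrt(5)/4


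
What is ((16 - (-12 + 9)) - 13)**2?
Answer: 36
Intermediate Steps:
((16 - (-12 + 9)) - 13)**2 = ((16 - 1*(-3)) - 13)**2 = ((16 + 3) - 13)**2 = (19 - 13)**2 = 6**2 = 36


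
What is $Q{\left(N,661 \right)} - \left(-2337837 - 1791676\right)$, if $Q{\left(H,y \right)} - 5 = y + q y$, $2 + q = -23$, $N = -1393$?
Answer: $4113654$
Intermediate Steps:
$q = -25$ ($q = -2 - 23 = -25$)
$Q{\left(H,y \right)} = 5 - 24 y$ ($Q{\left(H,y \right)} = 5 + \left(y - 25 y\right) = 5 - 24 y$)
$Q{\left(N,661 \right)} - \left(-2337837 - 1791676\right) = \left(5 - 15864\right) - \left(-2337837 - 1791676\right) = -15859 - -4129513 = -15859 + 4129513 = 4113654$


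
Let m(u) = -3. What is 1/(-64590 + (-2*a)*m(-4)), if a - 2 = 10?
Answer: -1/64518 ≈ -1.5500e-5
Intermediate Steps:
a = 12 (a = 2 + 10 = 12)
1/(-64590 + (-2*a)*m(-4)) = 1/(-64590 - 2*12*(-3)) = 1/(-64590 - 24*(-3)) = 1/(-64590 + 72) = 1/(-64518) = -1/64518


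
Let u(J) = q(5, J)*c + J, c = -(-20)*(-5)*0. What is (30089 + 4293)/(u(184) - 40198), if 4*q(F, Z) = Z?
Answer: -17191/20007 ≈ -0.85925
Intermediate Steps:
q(F, Z) = Z/4
c = 0 (c = -5*20*0 = -100*0 = 0)
u(J) = J (u(J) = (J/4)*0 + J = 0 + J = J)
(30089 + 4293)/(u(184) - 40198) = (30089 + 4293)/(184 - 40198) = 34382/(-40014) = 34382*(-1/40014) = -17191/20007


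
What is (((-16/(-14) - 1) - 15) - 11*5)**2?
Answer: 239121/49 ≈ 4880.0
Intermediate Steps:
(((-16/(-14) - 1) - 15) - 11*5)**2 = (((-16*(-1/14) - 1) - 15) - 55)**2 = (((8/7 - 1) - 15) - 55)**2 = ((1/7 - 15) - 55)**2 = (-104/7 - 55)**2 = (-489/7)**2 = 239121/49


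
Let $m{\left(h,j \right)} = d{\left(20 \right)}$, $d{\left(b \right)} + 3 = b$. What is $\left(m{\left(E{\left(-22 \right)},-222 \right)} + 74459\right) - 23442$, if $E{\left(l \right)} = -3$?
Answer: $51034$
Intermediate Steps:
$d{\left(b \right)} = -3 + b$
$m{\left(h,j \right)} = 17$ ($m{\left(h,j \right)} = -3 + 20 = 17$)
$\left(m{\left(E{\left(-22 \right)},-222 \right)} + 74459\right) - 23442 = \left(17 + 74459\right) - 23442 = 74476 - 23442 = 51034$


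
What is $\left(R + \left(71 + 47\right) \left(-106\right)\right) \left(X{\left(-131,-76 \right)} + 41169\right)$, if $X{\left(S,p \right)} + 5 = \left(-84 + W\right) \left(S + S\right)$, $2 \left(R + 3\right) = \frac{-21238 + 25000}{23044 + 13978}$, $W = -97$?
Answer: $- \frac{20515647729773}{18511} \approx -1.1083 \cdot 10^{9}$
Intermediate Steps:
$R = - \frac{109185}{37022}$ ($R = -3 + \frac{\left(-21238 + 25000\right) \frac{1}{23044 + 13978}}{2} = -3 + \frac{3762 \cdot \frac{1}{37022}}{2} = -3 + \frac{1}{2} \cdot \frac{1881}{18511} = -3 + \frac{1881}{37022} = - \frac{109185}{37022} \approx -2.9492$)
$X{\left(S,p \right)} = -5 - 362 S$ ($X{\left(S,p \right)} = -5 + \left(-84 - 97\right) \left(S + S\right) = -5 - 181 \cdot 2 S = -5 - 362 S$)
$\left(R + \left(71 + 47\right) \left(-106\right)\right) \left(X{\left(-131,-76 \right)} + 41169\right) = \left(- \frac{109185}{37022} + \left(71 + 47\right) \left(-106\right)\right) \left(\left(-5 - -47422\right) + 41169\right) = \left(- \frac{109185}{37022} + 118 \left(-106\right)\right) \left(\left(-5 + 47422\right) + 41169\right) = \left(- \frac{109185}{37022} - 12508\right) \left(47417 + 41169\right) = \left(- \frac{463180361}{37022}\right) 88586 = - \frac{20515647729773}{18511}$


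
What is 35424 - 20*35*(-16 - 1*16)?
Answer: 57824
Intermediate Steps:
35424 - 20*35*(-16 - 1*16) = 35424 - 700*(-16 - 16) = 35424 - 700*(-32) = 35424 - 1*(-22400) = 35424 + 22400 = 57824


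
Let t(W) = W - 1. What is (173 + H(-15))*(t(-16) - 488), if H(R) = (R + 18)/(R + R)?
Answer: -174629/2 ≈ -87315.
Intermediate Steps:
t(W) = -1 + W
H(R) = (18 + R)/(2*R) (H(R) = (18 + R)/((2*R)) = (18 + R)*(1/(2*R)) = (18 + R)/(2*R))
(173 + H(-15))*(t(-16) - 488) = (173 + (1/2)*(18 - 15)/(-15))*((-1 - 16) - 488) = (173 + (1/2)*(-1/15)*3)*(-17 - 488) = (173 - 1/10)*(-505) = (1729/10)*(-505) = -174629/2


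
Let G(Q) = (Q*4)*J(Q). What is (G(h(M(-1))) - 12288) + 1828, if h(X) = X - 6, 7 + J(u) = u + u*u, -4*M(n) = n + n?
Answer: -21701/2 ≈ -10851.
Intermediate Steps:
M(n) = -n/2 (M(n) = -(n + n)/4 = -n/2)
J(u) = -7 + u + u² (J(u) = -7 + (u + u*u) = -7 + (u + u²) = -7 + u + u²)
h(X) = -6 + X
G(Q) = 4*Q*(-7 + Q + Q²) (G(Q) = (Q*4)*(-7 + Q + Q²) = (4*Q)*(-7 + Q + Q²) = 4*Q*(-7 + Q + Q²))
(G(h(M(-1))) - 12288) + 1828 = (4*(-6 - ½*(-1))*(-7 + (-6 - ½*(-1)) + (-6 - ½*(-1))²) - 12288) + 1828 = (4*(-6 + ½)*(-7 + (-6 + ½) + (-6 + ½)²) - 12288) + 1828 = (4*(-11/2)*(-7 - 11/2 + (-11/2)²) - 12288) + 1828 = (4*(-11/2)*(-7 - 11/2 + 121/4) - 12288) + 1828 = (4*(-11/2)*(71/4) - 12288) + 1828 = (-781/2 - 12288) + 1828 = -25357/2 + 1828 = -21701/2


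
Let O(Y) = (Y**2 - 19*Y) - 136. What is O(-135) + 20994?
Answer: 41648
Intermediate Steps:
O(Y) = -136 + Y**2 - 19*Y
O(-135) + 20994 = (-136 + (-135)**2 - 19*(-135)) + 20994 = (-136 + 18225 + 2565) + 20994 = 20654 + 20994 = 41648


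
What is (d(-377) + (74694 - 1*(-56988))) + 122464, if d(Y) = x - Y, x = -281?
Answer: 254242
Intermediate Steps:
d(Y) = -281 - Y
(d(-377) + (74694 - 1*(-56988))) + 122464 = ((-281 - 1*(-377)) + (74694 - 1*(-56988))) + 122464 = ((-281 + 377) + (74694 + 56988)) + 122464 = (96 + 131682) + 122464 = 131778 + 122464 = 254242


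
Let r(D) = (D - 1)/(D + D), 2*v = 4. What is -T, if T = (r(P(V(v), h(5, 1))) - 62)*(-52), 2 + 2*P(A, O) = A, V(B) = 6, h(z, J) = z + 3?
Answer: -3211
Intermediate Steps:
h(z, J) = 3 + z
v = 2 (v = (½)*4 = 2)
P(A, O) = -1 + A/2
r(D) = (-1 + D)/(2*D) (r(D) = (-1 + D)/((2*D)) = (-1 + D)*(1/(2*D)) = (-1 + D)/(2*D))
T = 3211 (T = ((-1 + (-1 + (½)*6))/(2*(-1 + (½)*6)) - 62)*(-52) = ((-1 + (-1 + 3))/(2*(-1 + 3)) - 62)*(-52) = ((½)*(-1 + 2)/2 - 62)*(-52) = ((½)*(½)*1 - 62)*(-52) = (¼ - 62)*(-52) = -247/4*(-52) = 3211)
-T = -1*3211 = -3211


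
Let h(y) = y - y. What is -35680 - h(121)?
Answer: -35680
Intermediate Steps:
h(y) = 0
-35680 - h(121) = -35680 - 1*0 = -35680 + 0 = -35680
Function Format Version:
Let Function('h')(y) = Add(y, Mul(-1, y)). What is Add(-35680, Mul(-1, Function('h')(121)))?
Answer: -35680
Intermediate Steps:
Function('h')(y) = 0
Add(-35680, Mul(-1, Function('h')(121))) = Add(-35680, Mul(-1, 0)) = Add(-35680, 0) = -35680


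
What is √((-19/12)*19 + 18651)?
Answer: √670353/6 ≈ 136.46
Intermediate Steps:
√((-19/12)*19 + 18651) = √(((1/12)*(-19))*19 + 18651) = √(-19/12*19 + 18651) = √(-361/12 + 18651) = √(223451/12) = √670353/6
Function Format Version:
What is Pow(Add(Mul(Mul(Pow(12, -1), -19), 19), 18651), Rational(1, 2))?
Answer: Mul(Rational(1, 6), Pow(670353, Rational(1, 2))) ≈ 136.46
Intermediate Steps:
Pow(Add(Mul(Mul(Pow(12, -1), -19), 19), 18651), Rational(1, 2)) = Pow(Add(Mul(Mul(Rational(1, 12), -19), 19), 18651), Rational(1, 2)) = Pow(Add(Mul(Rational(-19, 12), 19), 18651), Rational(1, 2)) = Pow(Add(Rational(-361, 12), 18651), Rational(1, 2)) = Pow(Rational(223451, 12), Rational(1, 2)) = Mul(Rational(1, 6), Pow(670353, Rational(1, 2)))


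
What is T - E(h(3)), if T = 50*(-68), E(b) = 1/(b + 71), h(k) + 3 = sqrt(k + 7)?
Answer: -7843834/2307 + sqrt(10)/4614 ≈ -3400.0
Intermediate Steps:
h(k) = -3 + sqrt(7 + k) (h(k) = -3 + sqrt(k + 7) = -3 + sqrt(7 + k))
E(b) = 1/(71 + b)
T = -3400
T - E(h(3)) = -3400 - 1/(71 + (-3 + sqrt(7 + 3))) = -3400 - 1/(71 + (-3 + sqrt(10))) = -3400 - 1/(68 + sqrt(10))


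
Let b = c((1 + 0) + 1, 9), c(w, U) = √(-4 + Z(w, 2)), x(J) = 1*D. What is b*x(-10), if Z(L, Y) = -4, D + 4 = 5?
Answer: 2*I*√2 ≈ 2.8284*I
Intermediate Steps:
D = 1 (D = -4 + 5 = 1)
x(J) = 1 (x(J) = 1*1 = 1)
c(w, U) = 2*I*√2 (c(w, U) = √(-4 - 4) = √(-8) = 2*I*√2)
b = 2*I*√2 ≈ 2.8284*I
b*x(-10) = (2*I*√2)*1 = 2*I*√2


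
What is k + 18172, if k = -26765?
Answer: -8593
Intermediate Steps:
k + 18172 = -26765 + 18172 = -8593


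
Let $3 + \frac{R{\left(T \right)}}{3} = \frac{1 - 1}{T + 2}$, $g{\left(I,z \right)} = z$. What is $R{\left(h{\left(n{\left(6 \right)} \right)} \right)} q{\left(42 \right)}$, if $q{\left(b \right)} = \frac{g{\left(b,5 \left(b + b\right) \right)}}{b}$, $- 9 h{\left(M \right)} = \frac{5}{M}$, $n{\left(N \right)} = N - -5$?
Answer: $-90$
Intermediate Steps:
$n{\left(N \right)} = 5 + N$ ($n{\left(N \right)} = N + 5 = 5 + N$)
$h{\left(M \right)} = - \frac{5}{9 M}$ ($h{\left(M \right)} = - \frac{5 \frac{1}{M}}{9} = - \frac{5}{9 M}$)
$R{\left(T \right)} = -9$ ($R{\left(T \right)} = -9 + 3 \frac{1 - 1}{T + 2} = -9 + 3 \frac{0}{2 + T} = -9 + 3 \cdot 0 = -9 + 0 = -9$)
$q{\left(b \right)} = 10$ ($q{\left(b \right)} = \frac{5 \left(b + b\right)}{b} = \frac{5 \cdot 2 b}{b} = \frac{10 b}{b} = 10$)
$R{\left(h{\left(n{\left(6 \right)} \right)} \right)} q{\left(42 \right)} = \left(-9\right) 10 = -90$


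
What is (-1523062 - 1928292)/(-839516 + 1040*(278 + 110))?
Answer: 1725677/217998 ≈ 7.9160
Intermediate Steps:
(-1523062 - 1928292)/(-839516 + 1040*(278 + 110)) = -3451354/(-839516 + 1040*388) = -3451354/(-839516 + 403520) = -3451354/(-435996) = -3451354*(-1/435996) = 1725677/217998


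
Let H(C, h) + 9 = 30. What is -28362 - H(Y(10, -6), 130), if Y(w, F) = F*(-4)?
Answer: -28383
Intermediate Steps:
Y(w, F) = -4*F
H(C, h) = 21 (H(C, h) = -9 + 30 = 21)
-28362 - H(Y(10, -6), 130) = -28362 - 1*21 = -28362 - 21 = -28383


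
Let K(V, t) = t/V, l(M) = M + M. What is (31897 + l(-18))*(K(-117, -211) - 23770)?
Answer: -88601585819/117 ≈ -7.5728e+8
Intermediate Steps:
l(M) = 2*M
(31897 + l(-18))*(K(-117, -211) - 23770) = (31897 + 2*(-18))*(-211/(-117) - 23770) = (31897 - 36)*(-211*(-1/117) - 23770) = 31861*(211/117 - 23770) = 31861*(-2780879/117) = -88601585819/117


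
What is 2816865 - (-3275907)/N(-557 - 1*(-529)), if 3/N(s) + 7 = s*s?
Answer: 851276778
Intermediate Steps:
N(s) = 3/(-7 + s²) (N(s) = 3/(-7 + s*s) = 3/(-7 + s²))
2816865 - (-3275907)/N(-557 - 1*(-529)) = 2816865 - (-3275907)/(3/(-7 + (-557 - 1*(-529))²)) = 2816865 - (-3275907)/(3/(-7 + (-557 + 529)²)) = 2816865 - (-3275907)/(3/(-7 + (-28)²)) = 2816865 - (-3275907)/(3/(-7 + 784)) = 2816865 - (-3275907)/(3/777) = 2816865 - (-3275907)/(3*(1/777)) = 2816865 - (-3275907)/1/259 = 2816865 - (-3275907)*259 = 2816865 - 1*(-848459913) = 2816865 + 848459913 = 851276778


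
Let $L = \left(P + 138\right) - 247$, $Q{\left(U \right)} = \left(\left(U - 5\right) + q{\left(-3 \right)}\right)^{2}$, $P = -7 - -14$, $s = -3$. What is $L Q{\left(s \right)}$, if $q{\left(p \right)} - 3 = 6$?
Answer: $-102$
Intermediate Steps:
$q{\left(p \right)} = 9$ ($q{\left(p \right)} = 3 + 6 = 9$)
$P = 7$ ($P = -7 + 14 = 7$)
$Q{\left(U \right)} = \left(4 + U\right)^{2}$ ($Q{\left(U \right)} = \left(\left(U - 5\right) + 9\right)^{2} = \left(\left(-5 + U\right) + 9\right)^{2} = \left(4 + U\right)^{2}$)
$L = -102$ ($L = \left(7 + 138\right) - 247 = 145 - 247 = -102$)
$L Q{\left(s \right)} = - 102 \left(4 - 3\right)^{2} = - 102 \cdot 1^{2} = \left(-102\right) 1 = -102$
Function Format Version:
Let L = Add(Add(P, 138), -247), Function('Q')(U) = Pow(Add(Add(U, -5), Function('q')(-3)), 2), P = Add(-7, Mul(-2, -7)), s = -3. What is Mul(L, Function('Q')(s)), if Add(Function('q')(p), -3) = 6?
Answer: -102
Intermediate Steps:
Function('q')(p) = 9 (Function('q')(p) = Add(3, 6) = 9)
P = 7 (P = Add(-7, 14) = 7)
Function('Q')(U) = Pow(Add(4, U), 2) (Function('Q')(U) = Pow(Add(Add(U, -5), 9), 2) = Pow(Add(Add(-5, U), 9), 2) = Pow(Add(4, U), 2))
L = -102 (L = Add(Add(7, 138), -247) = Add(145, -247) = -102)
Mul(L, Function('Q')(s)) = Mul(-102, Pow(Add(4, -3), 2)) = Mul(-102, Pow(1, 2)) = Mul(-102, 1) = -102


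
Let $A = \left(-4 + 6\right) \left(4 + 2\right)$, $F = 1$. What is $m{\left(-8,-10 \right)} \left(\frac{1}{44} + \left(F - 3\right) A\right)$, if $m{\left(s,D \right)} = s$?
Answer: $\frac{2110}{11} \approx 191.82$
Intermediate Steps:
$A = 12$ ($A = 2 \cdot 6 = 12$)
$m{\left(-8,-10 \right)} \left(\frac{1}{44} + \left(F - 3\right) A\right) = - 8 \left(\frac{1}{44} + \left(1 - 3\right) 12\right) = - 8 \left(\frac{1}{44} - 24\right) = \left(-8\right) \left(- \frac{1055}{44}\right) = \frac{2110}{11}$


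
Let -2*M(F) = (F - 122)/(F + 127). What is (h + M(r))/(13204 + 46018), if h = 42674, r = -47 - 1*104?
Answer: 682693/947552 ≈ 0.72048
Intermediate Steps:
r = -151 (r = -47 - 104 = -151)
M(F) = -(-122 + F)/(2*(127 + F)) (M(F) = -(F - 122)/(2*(F + 127)) = -(-122 + F)/(2*(127 + F)))
(h + M(r))/(13204 + 46018) = (42674 + (122 - 1*(-151))/(2*(127 - 151)))/(13204 + 46018) = (42674 + (1/2)*(122 + 151)/(-24))/59222 = (42674 + (1/2)*(-1/24)*273)*(1/59222) = (42674 - 91/16)*(1/59222) = (682693/16)*(1/59222) = 682693/947552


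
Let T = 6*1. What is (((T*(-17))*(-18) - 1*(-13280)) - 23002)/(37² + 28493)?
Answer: -3943/14931 ≈ -0.26408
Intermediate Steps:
T = 6
(((T*(-17))*(-18) - 1*(-13280)) - 23002)/(37² + 28493) = (((6*(-17))*(-18) - 1*(-13280)) - 23002)/(37² + 28493) = ((-102*(-18) + 13280) - 23002)/(1369 + 28493) = ((1836 + 13280) - 23002)/29862 = (15116 - 23002)*(1/29862) = -7886*1/29862 = -3943/14931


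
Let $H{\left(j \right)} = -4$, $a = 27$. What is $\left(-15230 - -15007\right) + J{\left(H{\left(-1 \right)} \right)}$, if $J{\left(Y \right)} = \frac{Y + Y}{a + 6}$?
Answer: $- \frac{7367}{33} \approx -223.24$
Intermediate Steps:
$J{\left(Y \right)} = \frac{2 Y}{33}$ ($J{\left(Y \right)} = \frac{Y + Y}{27 + 6} = \frac{2 Y}{33}$)
$\left(-15230 - -15007\right) + J{\left(H{\left(-1 \right)} \right)} = \left(-15230 - -15007\right) + \frac{2}{33} \left(-4\right) = \left(-15230 + 15007\right) - \frac{8}{33} = -223 - \frac{8}{33} = - \frac{7367}{33}$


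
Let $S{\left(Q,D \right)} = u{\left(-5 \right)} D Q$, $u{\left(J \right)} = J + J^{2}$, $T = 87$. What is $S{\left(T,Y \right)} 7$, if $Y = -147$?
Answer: $-1790460$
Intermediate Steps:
$S{\left(Q,D \right)} = 20 D Q$ ($S{\left(Q,D \right)} = - 5 \left(1 - 5\right) D Q = \left(-5\right) \left(-4\right) D Q = 20 D Q$)
$S{\left(T,Y \right)} 7 = 20 \left(-147\right) 87 \cdot 7 = \left(-255780\right) 7 = -1790460$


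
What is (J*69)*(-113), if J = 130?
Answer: -1013610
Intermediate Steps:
(J*69)*(-113) = (130*69)*(-113) = 8970*(-113) = -1013610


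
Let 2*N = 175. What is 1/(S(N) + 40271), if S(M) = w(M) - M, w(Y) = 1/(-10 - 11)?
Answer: 42/1687705 ≈ 2.4886e-5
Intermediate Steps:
N = 175/2 (N = (1/2)*175 = 175/2 ≈ 87.500)
w(Y) = -1/21 (w(Y) = 1/(-21) = -1/21)
S(M) = -1/21 - M
1/(S(N) + 40271) = 1/((-1/21 - 1*175/2) + 40271) = 1/((-1/21 - 175/2) + 40271) = 1/(-3677/42 + 40271) = 1/(1687705/42) = 42/1687705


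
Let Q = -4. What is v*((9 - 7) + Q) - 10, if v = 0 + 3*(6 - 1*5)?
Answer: -16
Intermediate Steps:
v = 3 (v = 0 + 3*(6 - 5) = 0 + 3*1 = 0 + 3 = 3)
v*((9 - 7) + Q) - 10 = 3*((9 - 7) - 4) - 10 = 3*(2 - 4) - 10 = 3*(-2) - 10 = -6 - 10 = -16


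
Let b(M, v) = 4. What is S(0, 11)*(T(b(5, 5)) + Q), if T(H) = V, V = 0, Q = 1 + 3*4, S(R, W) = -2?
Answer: -26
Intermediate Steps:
Q = 13 (Q = 1 + 12 = 13)
T(H) = 0
S(0, 11)*(T(b(5, 5)) + Q) = -2*(0 + 13) = -2*13 = -26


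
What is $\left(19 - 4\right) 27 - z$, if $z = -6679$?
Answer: $7084$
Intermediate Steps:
$\left(19 - 4\right) 27 - z = \left(19 - 4\right) 27 - -6679 = 15 \cdot 27 + 6679 = 405 + 6679 = 7084$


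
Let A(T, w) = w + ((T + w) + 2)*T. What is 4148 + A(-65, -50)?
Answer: 11443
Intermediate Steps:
A(T, w) = w + T*(2 + T + w) (A(T, w) = w + (2 + T + w)*T = w + T*(2 + T + w))
4148 + A(-65, -50) = 4148 + (-50 + (-65)**2 + 2*(-65) - 65*(-50)) = 4148 + (-50 + 4225 - 130 + 3250) = 4148 + 7295 = 11443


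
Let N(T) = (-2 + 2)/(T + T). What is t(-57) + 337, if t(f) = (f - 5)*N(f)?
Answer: 337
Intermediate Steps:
N(T) = 0 (N(T) = 0/((2*T)) = 0*(1/(2*T)) = 0)
t(f) = 0 (t(f) = (f - 5)*0 = (-5 + f)*0 = 0)
t(-57) + 337 = 0 + 337 = 337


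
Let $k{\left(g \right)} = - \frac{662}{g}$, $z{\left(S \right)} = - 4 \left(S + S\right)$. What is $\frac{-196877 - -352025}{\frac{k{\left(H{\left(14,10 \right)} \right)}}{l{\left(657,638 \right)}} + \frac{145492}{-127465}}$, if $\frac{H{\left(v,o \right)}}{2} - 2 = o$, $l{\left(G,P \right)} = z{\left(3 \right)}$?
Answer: $\frac{813638666880}{41317} \approx 1.9693 \cdot 10^{7}$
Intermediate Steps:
$z{\left(S \right)} = - 8 S$ ($z{\left(S \right)} = - 4 \cdot 2 S = - 8 S$)
$l{\left(G,P \right)} = -24$ ($l{\left(G,P \right)} = \left(-8\right) 3 = -24$)
$H{\left(v,o \right)} = 4 + 2 o$
$\frac{-196877 - -352025}{\frac{k{\left(H{\left(14,10 \right)} \right)}}{l{\left(657,638 \right)}} + \frac{145492}{-127465}} = \frac{-196877 - -352025}{\frac{\left(-662\right) \frac{1}{4 + 2 \cdot 10}}{-24} + \frac{145492}{-127465}} = \frac{-196877 + 352025}{- \frac{662}{4 + 20} \left(- \frac{1}{24}\right) + 145492 \left(- \frac{1}{127465}\right)} = \frac{155148}{- \frac{662}{24} \left(- \frac{1}{24}\right) - \frac{145492}{127465}} = \frac{155148}{\left(-662\right) \frac{1}{24} \left(- \frac{1}{24}\right) - \frac{145492}{127465}} = \frac{155148}{\left(- \frac{331}{12}\right) \left(- \frac{1}{24}\right) - \frac{145492}{127465}} = \frac{155148}{\frac{331}{288} - \frac{145492}{127465}} = \frac{155148}{\frac{289219}{36709920}} = 155148 \cdot \frac{36709920}{289219} = \frac{813638666880}{41317}$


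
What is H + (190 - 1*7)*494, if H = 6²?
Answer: 90438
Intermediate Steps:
H = 36
H + (190 - 1*7)*494 = 36 + (190 - 1*7)*494 = 36 + (190 - 7)*494 = 36 + 183*494 = 36 + 90402 = 90438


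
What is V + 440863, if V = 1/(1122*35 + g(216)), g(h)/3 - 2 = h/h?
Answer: 17316657778/39279 ≈ 4.4086e+5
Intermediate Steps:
g(h) = 9 (g(h) = 6 + 3*(h/h) = 6 + 3*1 = 6 + 3 = 9)
V = 1/39279 (V = 1/(1122*35 + 9) = 1/(39270 + 9) = 1/39279 ≈ 2.5459e-5)
V + 440863 = 1/39279 + 440863 = 17316657778/39279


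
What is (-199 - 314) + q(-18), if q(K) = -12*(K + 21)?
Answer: -549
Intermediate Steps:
q(K) = -252 - 12*K (q(K) = -12*(21 + K) = -252 - 12*K)
(-199 - 314) + q(-18) = (-199 - 314) + (-252 - 12*(-18)) = -513 + (-252 + 216) = -513 - 36 = -549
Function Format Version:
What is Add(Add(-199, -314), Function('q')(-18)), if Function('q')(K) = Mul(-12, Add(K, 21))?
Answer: -549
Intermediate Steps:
Function('q')(K) = Add(-252, Mul(-12, K)) (Function('q')(K) = Mul(-12, Add(21, K)) = Add(-252, Mul(-12, K)))
Add(Add(-199, -314), Function('q')(-18)) = Add(Add(-199, -314), Add(-252, Mul(-12, -18))) = Add(-513, Add(-252, 216)) = Add(-513, -36) = -549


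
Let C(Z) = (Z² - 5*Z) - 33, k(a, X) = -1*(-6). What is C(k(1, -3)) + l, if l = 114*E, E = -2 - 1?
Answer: -369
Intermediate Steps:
k(a, X) = 6
C(Z) = -33 + Z² - 5*Z
E = -3
l = -342 (l = 114*(-3) = -342)
C(k(1, -3)) + l = (-33 + 6² - 5*6) - 342 = (-33 + 36 - 30) - 342 = -27 - 342 = -369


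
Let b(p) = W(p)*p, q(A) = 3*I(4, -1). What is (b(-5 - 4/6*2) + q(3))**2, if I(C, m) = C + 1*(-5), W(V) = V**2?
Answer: 48163600/729 ≈ 66068.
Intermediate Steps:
I(C, m) = -5 + C (I(C, m) = C - 5 = -5 + C)
q(A) = -3 (q(A) = 3*(-5 + 4) = 3*(-1) = -3)
b(p) = p**3 (b(p) = p**2*p = p**3)
(b(-5 - 4/6*2) + q(3))**2 = ((-5 - 4/6*2)**3 - 3)**2 = ((-5 - 4*1/6*2)**3 - 3)**2 = ((-5 - 2/3*2)**3 - 3)**2 = ((-5 - 4/3)**3 - 3)**2 = ((-19/3)**3 - 3)**2 = (-6859/27 - 3)**2 = (-6940/27)**2 = 48163600/729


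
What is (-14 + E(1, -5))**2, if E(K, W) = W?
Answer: 361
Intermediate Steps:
(-14 + E(1, -5))**2 = (-14 - 5)**2 = (-19)**2 = 361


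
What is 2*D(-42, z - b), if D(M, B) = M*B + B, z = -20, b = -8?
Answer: 984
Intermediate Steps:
D(M, B) = B + B*M (D(M, B) = B*M + B = B + B*M)
2*D(-42, z - b) = 2*((-20 - 1*(-8))*(1 - 42)) = 2*((-20 + 8)*(-41)) = 2*(-12*(-41)) = 2*492 = 984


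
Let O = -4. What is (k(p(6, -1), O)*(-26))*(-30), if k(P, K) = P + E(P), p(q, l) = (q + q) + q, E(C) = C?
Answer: 28080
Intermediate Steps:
p(q, l) = 3*q (p(q, l) = 2*q + q = 3*q)
k(P, K) = 2*P (k(P, K) = P + P = 2*P)
(k(p(6, -1), O)*(-26))*(-30) = ((2*(3*6))*(-26))*(-30) = ((2*18)*(-26))*(-30) = (36*(-26))*(-30) = -936*(-30) = 28080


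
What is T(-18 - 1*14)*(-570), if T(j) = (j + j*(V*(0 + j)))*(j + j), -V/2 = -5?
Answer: 372387840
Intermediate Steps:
V = 10 (V = -2*(-5) = 10)
T(j) = 2*j*(j + 10*j²) (T(j) = (j + j*(10*(0 + j)))*(j + j) = (j + j*(10*j))*(2*j) = (j + 10*j²)*(2*j) = 2*j*(j + 10*j²))
T(-18 - 1*14)*(-570) = ((-18 - 1*14)²*(2 + 20*(-18 - 1*14)))*(-570) = ((-18 - 14)²*(2 + 20*(-18 - 14)))*(-570) = ((-32)²*(2 + 20*(-32)))*(-570) = (1024*(2 - 640))*(-570) = (1024*(-638))*(-570) = -653312*(-570) = 372387840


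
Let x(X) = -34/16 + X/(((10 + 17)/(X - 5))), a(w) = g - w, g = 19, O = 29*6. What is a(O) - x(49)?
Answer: -50269/216 ≈ -232.73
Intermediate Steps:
O = 174
a(w) = 19 - w
x(X) = -17/8 + X*(-5/27 + X/27) (x(X) = -34*1/16 + X/((27/(-5 + X))) = -17/8 + X*(-5/27 + X/27))
a(O) - x(49) = (19 - 1*174) - (-17/8 - 5/27*49 + (1/27)*49**2) = (19 - 174) - (-17/8 - 245/27 + (1/27)*2401) = -155 - (-17/8 - 245/27 + 2401/27) = -155 - 1*16789/216 = -155 - 16789/216 = -50269/216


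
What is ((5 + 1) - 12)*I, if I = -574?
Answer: 3444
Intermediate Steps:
((5 + 1) - 12)*I = ((5 + 1) - 12)*(-574) = (6 - 12)*(-574) = -6*(-574) = 3444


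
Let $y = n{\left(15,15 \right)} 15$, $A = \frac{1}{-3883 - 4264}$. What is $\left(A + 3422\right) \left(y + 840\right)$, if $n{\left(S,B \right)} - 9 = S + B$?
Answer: $\frac{39727622025}{8147} \approx 4.8764 \cdot 10^{6}$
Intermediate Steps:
$A = - \frac{1}{8147}$ ($A = \frac{1}{-8147} = - \frac{1}{8147} \approx -0.00012274$)
$n{\left(S,B \right)} = 9 + B + S$ ($n{\left(S,B \right)} = 9 + \left(S + B\right) = 9 + \left(B + S\right) = 9 + B + S$)
$y = 585$ ($y = \left(9 + 15 + 15\right) 15 = 39 \cdot 15 = 585$)
$\left(A + 3422\right) \left(y + 840\right) = \left(- \frac{1}{8147} + 3422\right) \left(585 + 840\right) = \frac{27879033}{8147} \cdot 1425 = \frac{39727622025}{8147}$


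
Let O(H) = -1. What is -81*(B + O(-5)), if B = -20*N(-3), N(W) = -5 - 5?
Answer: -16119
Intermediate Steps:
N(W) = -10
B = 200 (B = -20*(-10) = 200)
-81*(B + O(-5)) = -81*(200 - 1) = -81*199 = -16119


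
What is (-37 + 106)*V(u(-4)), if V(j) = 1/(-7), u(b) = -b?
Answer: -69/7 ≈ -9.8571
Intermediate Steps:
V(j) = -⅐ (V(j) = 1*(-⅐) = -⅐)
(-37 + 106)*V(u(-4)) = (-37 + 106)*(-⅐) = 69*(-⅐) = -69/7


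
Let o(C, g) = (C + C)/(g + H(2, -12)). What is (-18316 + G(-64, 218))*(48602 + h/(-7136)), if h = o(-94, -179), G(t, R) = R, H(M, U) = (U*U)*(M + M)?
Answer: -311487115284807/354124 ≈ -8.7960e+8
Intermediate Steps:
H(M, U) = 2*M*U² (H(M, U) = U²*(2*M) = 2*M*U²)
o(C, g) = 2*C/(576 + g) (o(C, g) = (C + C)/(g + 2*2*(-12)²) = (2*C)/(g + 2*2*144) = (2*C)/(g + 576) = (2*C)/(576 + g) = 2*C/(576 + g))
h = -188/397 (h = 2*(-94)/(576 - 179) = 2*(-94)/397 = 2*(-94)*(1/397) = -188/397 ≈ -0.47355)
(-18316 + G(-64, 218))*(48602 + h/(-7136)) = (-18316 + 218)*(48602 - 188/397/(-7136)) = -18098*(48602 - 188/397*(-1/7136)) = -18098*(48602 + 47/708248) = -18098*34422269343/708248 = -311487115284807/354124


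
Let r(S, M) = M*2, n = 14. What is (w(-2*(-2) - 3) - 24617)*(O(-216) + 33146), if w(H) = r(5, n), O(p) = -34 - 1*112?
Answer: -811437000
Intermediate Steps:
r(S, M) = 2*M
O(p) = -146 (O(p) = -34 - 112 = -146)
w(H) = 28 (w(H) = 2*14 = 28)
(w(-2*(-2) - 3) - 24617)*(O(-216) + 33146) = (28 - 24617)*(-146 + 33146) = -24589*33000 = -811437000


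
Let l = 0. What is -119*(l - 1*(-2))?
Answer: -238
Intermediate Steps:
-119*(l - 1*(-2)) = -119*(0 - 1*(-2)) = -119*(0 + 2) = -119*2 = -238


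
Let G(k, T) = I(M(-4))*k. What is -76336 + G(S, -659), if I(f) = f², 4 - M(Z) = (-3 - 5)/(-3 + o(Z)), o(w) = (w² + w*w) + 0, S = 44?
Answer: -63522032/841 ≈ -75532.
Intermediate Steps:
o(w) = 2*w² (o(w) = (w² + w²) + 0 = 2*w² + 0 = 2*w²)
M(Z) = 4 + 8/(-3 + 2*Z²) (M(Z) = 4 - (-3 - 5)/(-3 + 2*Z²) = 4 - (-8)/(-3 + 2*Z²) = 4 + 8/(-3 + 2*Z²))
G(k, T) = 15376*k/841 (G(k, T) = (4*(-1 + 2*(-4)²)/(-3 + 2*(-4)²))²*k = (4*(-1 + 2*16)/(-3 + 2*16))²*k = (4*(-1 + 32)/(-3 + 32))²*k = (4*31/29)²*k = (4*(1/29)*31)²*k = (124/29)²*k = 15376*k/841)
-76336 + G(S, -659) = -76336 + (15376/841)*44 = -76336 + 676544/841 = -63522032/841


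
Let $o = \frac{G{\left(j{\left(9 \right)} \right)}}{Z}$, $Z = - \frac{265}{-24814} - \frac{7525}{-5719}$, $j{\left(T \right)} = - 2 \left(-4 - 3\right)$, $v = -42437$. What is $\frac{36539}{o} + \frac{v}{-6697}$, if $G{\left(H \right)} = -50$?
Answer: $- \frac{1600340862009}{1661793580} \approx -963.02$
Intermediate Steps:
$j{\left(T \right)} = 14$ ($j{\left(T \right)} = \left(-2\right) \left(-7\right) = 14$)
$Z = \frac{32915}{24814}$ ($Z = \left(-265\right) \left(- \frac{1}{24814}\right) - - \frac{25}{19} = \frac{265}{24814} + \frac{25}{19} = \frac{32915}{24814} \approx 1.3265$)
$o = - \frac{248140}{6583}$ ($o = - \frac{50}{\frac{32915}{24814}} = \left(-50\right) \frac{24814}{32915} = - \frac{248140}{6583} \approx -37.694$)
$\frac{36539}{o} + \frac{v}{-6697} = \frac{36539}{- \frac{248140}{6583}} - \frac{42437}{-6697} = 36539 \left(- \frac{6583}{248140}\right) - - \frac{42437}{6697} = - \frac{240536237}{248140} + \frac{42437}{6697} = - \frac{1600340862009}{1661793580}$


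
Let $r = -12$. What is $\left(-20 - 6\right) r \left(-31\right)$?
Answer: $-9672$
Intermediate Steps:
$\left(-20 - 6\right) r \left(-31\right) = \left(-20 - 6\right) \left(-12\right) \left(-31\right) = \left(-26\right) \left(-12\right) \left(-31\right) = 312 \left(-31\right) = -9672$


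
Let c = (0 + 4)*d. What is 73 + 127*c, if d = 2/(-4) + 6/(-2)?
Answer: -1705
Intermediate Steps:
d = -7/2 (d = 2*(-¼) + 6*(-½) = -½ - 3 = -7/2 ≈ -3.5000)
c = -14 (c = (0 + 4)*(-7/2) = 4*(-7/2) = -14)
73 + 127*c = 73 + 127*(-14) = 73 - 1778 = -1705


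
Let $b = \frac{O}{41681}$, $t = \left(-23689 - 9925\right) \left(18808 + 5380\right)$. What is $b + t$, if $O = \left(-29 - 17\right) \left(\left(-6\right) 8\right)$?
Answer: $- \frac{33888963458984}{41681} \approx -8.1305 \cdot 10^{8}$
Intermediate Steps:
$O = 2208$ ($O = \left(-46\right) \left(-48\right) = 2208$)
$t = -813055432$ ($t = \left(-33614\right) 24188 = -813055432$)
$b = \frac{2208}{41681} \approx 0.052974$
$b + t = \frac{2208}{41681} - 813055432 = - \frac{33888963458984}{41681}$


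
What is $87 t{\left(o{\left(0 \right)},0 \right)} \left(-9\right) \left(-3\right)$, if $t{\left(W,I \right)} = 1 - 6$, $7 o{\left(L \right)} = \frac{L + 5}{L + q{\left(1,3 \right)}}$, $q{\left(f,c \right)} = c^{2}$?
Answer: $-11745$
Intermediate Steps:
$o{\left(L \right)} = \frac{5 + L}{7 \left(9 + L\right)}$ ($o{\left(L \right)} = \frac{\left(L + 5\right) \frac{1}{L + 3^{2}}}{7} = \frac{\left(5 + L\right) \frac{1}{L + 9}}{7} = \frac{\left(5 + L\right) \frac{1}{9 + L}}{7} = \frac{\frac{1}{9 + L} \left(5 + L\right)}{7} = \frac{5 + L}{7 \left(9 + L\right)}$)
$t{\left(W,I \right)} = -5$ ($t{\left(W,I \right)} = 1 - 6 = -5$)
$87 t{\left(o{\left(0 \right)},0 \right)} \left(-9\right) \left(-3\right) = 87 \left(-5\right) \left(-9\right) \left(-3\right) = 87 \cdot 45 \left(-3\right) = 87 \left(-135\right) = -11745$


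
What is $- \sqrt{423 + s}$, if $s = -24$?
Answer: $- \sqrt{399} \approx -19.975$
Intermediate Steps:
$- \sqrt{423 + s} = - \sqrt{423 - 24} = - \sqrt{399}$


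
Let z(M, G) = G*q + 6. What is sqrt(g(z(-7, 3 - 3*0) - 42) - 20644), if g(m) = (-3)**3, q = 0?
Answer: I*sqrt(20671) ≈ 143.77*I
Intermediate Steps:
z(M, G) = 6 (z(M, G) = G*0 + 6 = 0 + 6 = 6)
g(m) = -27
sqrt(g(z(-7, 3 - 3*0) - 42) - 20644) = sqrt(-27 - 20644) = sqrt(-20671) = I*sqrt(20671)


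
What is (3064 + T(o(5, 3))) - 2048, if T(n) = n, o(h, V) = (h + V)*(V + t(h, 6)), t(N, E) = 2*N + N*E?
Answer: 1360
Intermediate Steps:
t(N, E) = 2*N + E*N
o(h, V) = (V + h)*(V + 8*h) (o(h, V) = (h + V)*(V + h*(2 + 6)) = (V + h)*(V + h*8) = (V + h)*(V + 8*h))
(3064 + T(o(5, 3))) - 2048 = (3064 + (3² + 8*5² + 9*3*5)) - 2048 = (3064 + (9 + 8*25 + 135)) - 2048 = (3064 + (9 + 200 + 135)) - 2048 = (3064 + 344) - 2048 = 3408 - 2048 = 1360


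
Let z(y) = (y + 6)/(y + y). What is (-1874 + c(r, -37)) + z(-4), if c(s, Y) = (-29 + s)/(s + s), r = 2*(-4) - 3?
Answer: -82387/44 ≈ -1872.4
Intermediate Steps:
z(y) = (6 + y)/(2*y) (z(y) = (6 + y)/((2*y)) = (6 + y)*(1/(2*y)) = (6 + y)/(2*y))
r = -11 (r = -8 - 3 = -11)
c(s, Y) = (-29 + s)/(2*s) (c(s, Y) = (-29 + s)/((2*s)) = (-29 + s)*(1/(2*s)) = (-29 + s)/(2*s))
(-1874 + c(r, -37)) + z(-4) = (-1874 + (½)*(-29 - 11)/(-11)) + (½)*(6 - 4)/(-4) = (-1874 + (½)*(-1/11)*(-40)) + (½)*(-¼)*2 = (-1874 + 20/11) - ¼ = -20594/11 - ¼ = -82387/44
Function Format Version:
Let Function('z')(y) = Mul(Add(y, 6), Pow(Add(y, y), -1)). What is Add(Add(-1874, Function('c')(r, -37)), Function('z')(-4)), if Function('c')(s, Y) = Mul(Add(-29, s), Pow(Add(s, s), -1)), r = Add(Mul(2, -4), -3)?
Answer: Rational(-82387, 44) ≈ -1872.4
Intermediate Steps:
Function('z')(y) = Mul(Rational(1, 2), Pow(y, -1), Add(6, y)) (Function('z')(y) = Mul(Add(6, y), Pow(Mul(2, y), -1)) = Mul(Add(6, y), Mul(Rational(1, 2), Pow(y, -1))) = Mul(Rational(1, 2), Pow(y, -1), Add(6, y)))
r = -11 (r = Add(-8, -3) = -11)
Function('c')(s, Y) = Mul(Rational(1, 2), Pow(s, -1), Add(-29, s)) (Function('c')(s, Y) = Mul(Add(-29, s), Pow(Mul(2, s), -1)) = Mul(Add(-29, s), Mul(Rational(1, 2), Pow(s, -1))) = Mul(Rational(1, 2), Pow(s, -1), Add(-29, s)))
Add(Add(-1874, Function('c')(r, -37)), Function('z')(-4)) = Add(Add(-1874, Mul(Rational(1, 2), Pow(-11, -1), Add(-29, -11))), Mul(Rational(1, 2), Pow(-4, -1), Add(6, -4))) = Add(Add(-1874, Mul(Rational(1, 2), Rational(-1, 11), -40)), Mul(Rational(1, 2), Rational(-1, 4), 2)) = Add(Add(-1874, Rational(20, 11)), Rational(-1, 4)) = Add(Rational(-20594, 11), Rational(-1, 4)) = Rational(-82387, 44)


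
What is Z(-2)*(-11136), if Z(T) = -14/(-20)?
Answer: -38976/5 ≈ -7795.2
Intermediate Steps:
Z(T) = 7/10 (Z(T) = -14*(-1/20) = 7/10)
Z(-2)*(-11136) = (7/10)*(-11136) = -38976/5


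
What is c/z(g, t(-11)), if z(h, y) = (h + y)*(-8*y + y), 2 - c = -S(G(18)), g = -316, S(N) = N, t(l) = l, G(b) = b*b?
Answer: -326/25179 ≈ -0.012947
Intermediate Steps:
G(b) = b**2
c = 326 (c = 2 - (-1)*18**2 = 2 - (-1)*324 = 2 - 1*(-324) = 2 + 324 = 326)
z(h, y) = -7*y*(h + y) (z(h, y) = (h + y)*(-7*y) = -7*y*(h + y))
c/z(g, t(-11)) = 326/((-7*(-11)*(-316 - 11))) = 326/((-7*(-11)*(-327))) = 326/(-25179) = 326*(-1/25179) = -326/25179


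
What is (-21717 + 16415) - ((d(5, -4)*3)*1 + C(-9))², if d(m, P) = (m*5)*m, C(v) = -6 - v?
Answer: -148186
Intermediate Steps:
d(m, P) = 5*m² (d(m, P) = (5*m)*m = 5*m²)
(-21717 + 16415) - ((d(5, -4)*3)*1 + C(-9))² = (-21717 + 16415) - (((5*5²)*3)*1 + (-6 - 1*(-9)))² = -5302 - (((5*25)*3)*1 + (-6 + 9))² = -5302 - ((125*3)*1 + 3)² = -5302 - (375*1 + 3)² = -5302 - (375 + 3)² = -5302 - 1*378² = -5302 - 1*142884 = -5302 - 142884 = -148186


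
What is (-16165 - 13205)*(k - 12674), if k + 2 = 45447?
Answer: -962484270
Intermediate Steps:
k = 45445 (k = -2 + 45447 = 45445)
(-16165 - 13205)*(k - 12674) = (-16165 - 13205)*(45445 - 12674) = -29370*32771 = -962484270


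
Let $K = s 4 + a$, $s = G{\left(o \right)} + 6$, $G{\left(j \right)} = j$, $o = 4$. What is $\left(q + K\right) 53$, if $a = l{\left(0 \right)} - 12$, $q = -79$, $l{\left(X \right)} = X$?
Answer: $-2703$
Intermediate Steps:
$s = 10$ ($s = 4 + 6 = 10$)
$a = -12$ ($a = 0 - 12 = -12$)
$K = 28$ ($K = 10 \cdot 4 - 12 = 40 - 12 = 28$)
$\left(q + K\right) 53 = \left(-79 + 28\right) 53 = \left(-51\right) 53 = -2703$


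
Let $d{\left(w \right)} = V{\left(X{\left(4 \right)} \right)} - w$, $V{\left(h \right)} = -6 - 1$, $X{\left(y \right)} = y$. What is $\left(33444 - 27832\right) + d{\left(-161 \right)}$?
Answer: $5766$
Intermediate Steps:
$V{\left(h \right)} = -7$
$d{\left(w \right)} = -7 - w$
$\left(33444 - 27832\right) + d{\left(-161 \right)} = \left(33444 - 27832\right) - -154 = 5612 + \left(-7 + 161\right) = 5612 + 154 = 5766$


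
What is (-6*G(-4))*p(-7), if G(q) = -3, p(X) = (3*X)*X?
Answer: 2646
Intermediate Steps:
p(X) = 3*X**2
(-6*G(-4))*p(-7) = (-6*(-3))*(3*(-7)**2) = 18*(3*49) = 18*147 = 2646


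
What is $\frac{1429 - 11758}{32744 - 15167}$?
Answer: $- \frac{3443}{5859} \approx -0.58764$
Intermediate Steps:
$\frac{1429 - 11758}{32744 - 15167} = - \frac{10329}{17577} = \left(-10329\right) \frac{1}{17577} = - \frac{3443}{5859}$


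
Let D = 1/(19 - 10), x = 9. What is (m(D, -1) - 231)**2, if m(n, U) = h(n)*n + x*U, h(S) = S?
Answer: 377874721/6561 ≈ 57594.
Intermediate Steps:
D = 1/9 ≈ 0.11111
m(n, U) = n**2 + 9*U (m(n, U) = n*n + 9*U = n**2 + 9*U)
(m(D, -1) - 231)**2 = (((1/9)**2 + 9*(-1)) - 231)**2 = ((1/81 - 9) - 231)**2 = (-728/81 - 231)**2 = (-19439/81)**2 = 377874721/6561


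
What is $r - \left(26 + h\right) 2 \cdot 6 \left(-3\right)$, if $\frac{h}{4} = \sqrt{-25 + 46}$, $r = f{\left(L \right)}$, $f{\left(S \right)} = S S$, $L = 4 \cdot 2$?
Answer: $1000 + 144 \sqrt{21} \approx 1659.9$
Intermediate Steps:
$L = 8$
$f{\left(S \right)} = S^{2}$
$r = 64$ ($r = 8^{2} = 64$)
$h = 4 \sqrt{21}$ ($h = 4 \sqrt{-25 + 46} = 4 \sqrt{21} \approx 18.33$)
$r - \left(26 + h\right) 2 \cdot 6 \left(-3\right) = 64 - \left(26 + 4 \sqrt{21}\right) 2 \cdot 6 \left(-3\right) = 64 - \left(26 + 4 \sqrt{21}\right) 12 \left(-3\right) = 64 - \left(26 + 4 \sqrt{21}\right) \left(-36\right) = 64 - \left(-936 - 144 \sqrt{21}\right) = 64 + \left(936 + 144 \sqrt{21}\right) = 1000 + 144 \sqrt{21}$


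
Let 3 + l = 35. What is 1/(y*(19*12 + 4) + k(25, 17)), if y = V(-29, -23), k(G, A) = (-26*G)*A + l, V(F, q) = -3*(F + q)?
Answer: 1/25174 ≈ 3.9724e-5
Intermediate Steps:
V(F, q) = -3*F - 3*q
l = 32 (l = -3 + 35 = 32)
k(G, A) = 32 - 26*A*G (k(G, A) = (-26*G)*A + 32 = -26*A*G + 32 = 32 - 26*A*G)
y = 156 (y = -3*(-29) - 3*(-23) = 87 + 69 = 156)
1/(y*(19*12 + 4) + k(25, 17)) = 1/(156*(19*12 + 4) + (32 - 26*17*25)) = 1/(156*(228 + 4) + (32 - 11050)) = 1/(156*232 - 11018) = 1/(36192 - 11018) = 1/25174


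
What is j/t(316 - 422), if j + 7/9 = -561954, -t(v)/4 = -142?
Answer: -5057593/5112 ≈ -989.36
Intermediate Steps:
t(v) = 568 (t(v) = -4*(-142) = 568)
j = -5057593/9 (j = -7/9 - 561954 = -5057593/9 ≈ -5.6196e+5)
j/t(316 - 422) = -5057593/9/568 = -5057593/9*1/568 = -5057593/5112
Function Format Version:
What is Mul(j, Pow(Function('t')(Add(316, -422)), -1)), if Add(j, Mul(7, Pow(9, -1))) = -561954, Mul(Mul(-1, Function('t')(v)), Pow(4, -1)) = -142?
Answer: Rational(-5057593, 5112) ≈ -989.36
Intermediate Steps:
Function('t')(v) = 568 (Function('t')(v) = Mul(-4, -142) = 568)
j = Rational(-5057593, 9) (j = Add(Rational(-7, 9), -561954) = Rational(-5057593, 9) ≈ -5.6196e+5)
Mul(j, Pow(Function('t')(Add(316, -422)), -1)) = Mul(Rational(-5057593, 9), Pow(568, -1)) = Mul(Rational(-5057593, 9), Rational(1, 568)) = Rational(-5057593, 5112)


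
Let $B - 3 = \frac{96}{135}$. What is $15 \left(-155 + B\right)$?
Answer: $- \frac{6808}{3} \approx -2269.3$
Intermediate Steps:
$B = \frac{167}{45}$ ($B = 3 + \frac{96}{135} = 3 + 96 \cdot \frac{1}{135} = 3 + \frac{32}{45} = \frac{167}{45} \approx 3.7111$)
$15 \left(-155 + B\right) = 15 \left(-155 + \frac{167}{45}\right) = 15 \left(- \frac{6808}{45}\right) = - \frac{6808}{3}$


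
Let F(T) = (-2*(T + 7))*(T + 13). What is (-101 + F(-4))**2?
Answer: 24025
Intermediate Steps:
F(T) = (-14 - 2*T)*(13 + T) (F(T) = (-2*(7 + T))*(13 + T) = (-14 - 2*T)*(13 + T))
(-101 + F(-4))**2 = (-101 + (-182 - 40*(-4) - 2*(-4)**2))**2 = (-101 + (-182 + 160 - 2*16))**2 = (-101 + (-182 + 160 - 32))**2 = (-101 - 54)**2 = (-155)**2 = 24025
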